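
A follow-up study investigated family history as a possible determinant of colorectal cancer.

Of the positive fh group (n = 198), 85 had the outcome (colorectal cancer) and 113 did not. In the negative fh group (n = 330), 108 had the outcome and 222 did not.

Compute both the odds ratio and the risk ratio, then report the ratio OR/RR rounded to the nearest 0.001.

1.179

From the description: a = 85, b = 113, c = 108, d = 222.
OR = (85·222)/(113·108) = 18870/12204 = 1.54621
Risk in exposed = 85/198 = 0.42929; risk in unexposed = 108/330 = 0.32727; RR = 1.31173
OR/RR = 1.54621 / 1.31173 = 1.17876
The outcome is not rare, so the OR lies further from 1 than the RR.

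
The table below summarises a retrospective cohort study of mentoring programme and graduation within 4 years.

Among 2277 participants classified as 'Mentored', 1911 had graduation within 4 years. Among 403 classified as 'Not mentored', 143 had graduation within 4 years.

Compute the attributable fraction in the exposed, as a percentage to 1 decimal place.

57.7

From the description: a = 1911, b = 366, c = 143, d = 260.
Risk in exposed = 1911/2277 = 0.83926; risk in unexposed = 143/403 = 0.35484.
RR = 0.83926/0.35484 = 2.36519
AR% = (RR − 1)/RR × 100 = (2.36519 − 1)/2.36519 × 100 = 57.7202%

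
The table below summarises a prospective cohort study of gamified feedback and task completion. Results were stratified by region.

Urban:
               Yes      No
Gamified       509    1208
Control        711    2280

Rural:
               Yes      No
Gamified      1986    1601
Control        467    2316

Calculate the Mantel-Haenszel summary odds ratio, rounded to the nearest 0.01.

OR_MH = Σ(aᵢdᵢ/nᵢ) / Σ(bᵢcᵢ/nᵢ), where nᵢ is the stratum total.
Stratum 1 (Urban): n = 4708; a·d/n = 509·2280/4708 = 246.4996; b·c/n = 1208·711/4708 = 182.4316
Stratum 2 (Rural): n = 6370; a·d/n = 1986·2316/6370 = 722.0684; b·c/n = 1601·467/6370 = 117.3732
OR_MH = (246.4996 + 722.0684) / (182.4316 + 117.3732) = 968.5680 / 299.8048 = 3.23066

3.23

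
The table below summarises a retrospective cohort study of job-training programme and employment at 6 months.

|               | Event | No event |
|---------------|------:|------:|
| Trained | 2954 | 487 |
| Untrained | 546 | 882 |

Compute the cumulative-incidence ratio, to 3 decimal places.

2.245

Cells: a = 2954, b = 487, c = 546, d = 882.
Risk in exposed = 2954/3441 = 0.85847; risk in unexposed = 546/1428 = 0.38235.
RR = 0.85847 / 0.38235 = 2.24523
The risk among the exposed is 2.25 times that among the unexposed.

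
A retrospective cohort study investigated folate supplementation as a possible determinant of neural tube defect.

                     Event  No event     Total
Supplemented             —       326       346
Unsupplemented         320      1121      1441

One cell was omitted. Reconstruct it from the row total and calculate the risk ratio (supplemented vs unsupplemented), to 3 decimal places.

0.260

The missing cell is in the exposed row: 346 − 326 = 20.
So a = 20, b = 326, c = 320, d = 1121.
RR = [a/(a+b)] / [c/(c+d)] = (20/346) / (320/1441) = 0.05780/0.22207 = 0.26030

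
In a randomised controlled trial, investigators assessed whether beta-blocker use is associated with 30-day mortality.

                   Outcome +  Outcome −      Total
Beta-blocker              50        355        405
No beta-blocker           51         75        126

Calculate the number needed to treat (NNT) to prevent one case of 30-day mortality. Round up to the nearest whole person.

Risk in treated group = 50/405 = 0.12346; risk in control = 51/126 = 0.40476.
Absolute risk reduction = 0.40476 − 0.12346 = 0.28131
NNT = 1 / ARR = 1 / 0.28131 = 3.555 → round up → 4

4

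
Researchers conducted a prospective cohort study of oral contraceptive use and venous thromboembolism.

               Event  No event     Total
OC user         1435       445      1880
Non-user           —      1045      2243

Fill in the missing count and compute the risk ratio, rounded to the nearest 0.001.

The missing cell is in the unexposed row: 2243 − 1045 = 1198.
So a = 1435, b = 445, c = 1198, d = 1045.
RR = [a/(a+b)] / [c/(c+d)] = (1435/1880) / (1198/2243) = 0.76330/0.53411 = 1.42911

1.429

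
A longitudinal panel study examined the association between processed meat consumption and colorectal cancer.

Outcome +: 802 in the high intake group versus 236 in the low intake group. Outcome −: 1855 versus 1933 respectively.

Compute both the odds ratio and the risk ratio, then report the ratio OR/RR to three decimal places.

From the description: a = 802, b = 1855, c = 236, d = 1933.
OR = (802·1933)/(1855·236) = 1550266/437780 = 3.54120
Risk in exposed = 802/2657 = 0.30184; risk in unexposed = 236/2169 = 0.10881; RR = 2.77415
OR/RR = 3.54120 / 2.77415 = 1.27650
The outcome is not rare, so the OR lies further from 1 than the RR.

1.276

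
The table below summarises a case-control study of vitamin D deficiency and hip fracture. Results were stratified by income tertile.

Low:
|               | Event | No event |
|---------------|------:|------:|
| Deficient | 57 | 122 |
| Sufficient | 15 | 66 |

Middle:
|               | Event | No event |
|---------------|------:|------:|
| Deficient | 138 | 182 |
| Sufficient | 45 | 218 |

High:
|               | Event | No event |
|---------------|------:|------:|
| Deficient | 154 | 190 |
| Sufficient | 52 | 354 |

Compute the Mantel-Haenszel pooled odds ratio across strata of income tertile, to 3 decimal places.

4.050

OR_MH = Σ(aᵢdᵢ/nᵢ) / Σ(bᵢcᵢ/nᵢ), where nᵢ is the stratum total.
Stratum 1 (Low): n = 260; a·d/n = 57·66/260 = 14.4692; b·c/n = 122·15/260 = 7.0385
Stratum 2 (Middle): n = 583; a·d/n = 138·218/583 = 51.6021; b·c/n = 182·45/583 = 14.0480
Stratum 3 (High): n = 750; a·d/n = 154·354/750 = 72.6880; b·c/n = 190·52/750 = 13.1733
OR_MH = (14.4692 + 51.6021 + 72.6880) / (7.0385 + 14.0480 + 13.1733) = 138.7593 / 34.2598 = 4.05020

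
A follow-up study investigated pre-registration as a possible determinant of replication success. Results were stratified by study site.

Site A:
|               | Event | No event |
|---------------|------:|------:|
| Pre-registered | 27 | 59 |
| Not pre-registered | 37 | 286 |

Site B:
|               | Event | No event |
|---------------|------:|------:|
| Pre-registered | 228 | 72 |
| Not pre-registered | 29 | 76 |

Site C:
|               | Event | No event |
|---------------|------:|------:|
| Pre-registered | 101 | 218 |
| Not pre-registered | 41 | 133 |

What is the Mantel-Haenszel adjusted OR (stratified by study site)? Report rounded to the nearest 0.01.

OR_MH = Σ(aᵢdᵢ/nᵢ) / Σ(bᵢcᵢ/nᵢ), where nᵢ is the stratum total.
Stratum 1 (Site A): n = 409; a·d/n = 27·286/409 = 18.8802; b·c/n = 59·37/409 = 5.3374
Stratum 2 (Site B): n = 405; a·d/n = 228·76/405 = 42.7852; b·c/n = 72·29/405 = 5.1556
Stratum 3 (Site C): n = 493; a·d/n = 101·133/493 = 27.2475; b·c/n = 218·41/493 = 18.1298
OR_MH = (18.8802 + 42.7852 + 27.2475) / (5.3374 + 5.1556 + 18.1298) = 88.9128 / 28.6228 = 3.10637

3.11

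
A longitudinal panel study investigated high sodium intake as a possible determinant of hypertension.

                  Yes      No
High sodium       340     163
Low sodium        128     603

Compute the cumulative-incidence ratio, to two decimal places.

3.86

Cells: a = 340, b = 163, c = 128, d = 603.
Risk in exposed = 340/503 = 0.67594; risk in unexposed = 128/731 = 0.17510.
RR = 0.67594 / 0.17510 = 3.86028
The risk among the exposed is 3.86 times that among the unexposed.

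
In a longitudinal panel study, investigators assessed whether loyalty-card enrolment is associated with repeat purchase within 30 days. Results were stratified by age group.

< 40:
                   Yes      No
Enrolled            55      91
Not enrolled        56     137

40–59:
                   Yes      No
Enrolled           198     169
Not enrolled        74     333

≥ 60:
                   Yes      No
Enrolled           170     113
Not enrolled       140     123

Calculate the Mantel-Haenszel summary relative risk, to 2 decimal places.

1.65

RR_MH = Σ(aᵢ·n₀ᵢ/nᵢ) / Σ(cᵢ·n₁ᵢ/nᵢ), with n₁ᵢ = aᵢ+bᵢ (exposed), n₀ᵢ = cᵢ+dᵢ (unexposed), nᵢ = n₁ᵢ+n₀ᵢ.
Stratum 1 (< 40): n₁ = 146, n₀ = 193, n = 339; a·n₀/n = 55·193/339 = 31.3127; c·n₁/n = 56·146/339 = 24.1180
Stratum 2 (40–59): n₁ = 367, n₀ = 407, n = 774; a·n₀/n = 198·407/774 = 104.1163; c·n₁/n = 74·367/774 = 35.0879
Stratum 3 (≥ 60): n₁ = 283, n₀ = 263, n = 546; a·n₀/n = 170·263/546 = 81.8864; c·n₁/n = 140·283/546 = 72.5641
RR_MH = (31.3127 + 104.1163 + 81.8864) / (24.1180 + 35.0879 + 72.5641) = 217.3154 / 131.7700 = 1.64920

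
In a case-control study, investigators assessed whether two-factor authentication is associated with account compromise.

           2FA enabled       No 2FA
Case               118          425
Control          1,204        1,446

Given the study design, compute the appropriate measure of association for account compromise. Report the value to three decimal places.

Reading the table with exposure as columns: a = 118 (2FA enabled, case), b = 1204 (2FA enabled, non-case), c = 425 (No 2FA, case), d = 1446.
This is a case-control study: participants were sampled on outcome status, so risks in the source population cannot be estimated directly — relative risk is not valid here. The odds ratio is the appropriate measure.
OR = (a·d)/(b·c) = (118 × 1446) / (1204 × 425) = 170628 / 511700 = 0.33345

0.333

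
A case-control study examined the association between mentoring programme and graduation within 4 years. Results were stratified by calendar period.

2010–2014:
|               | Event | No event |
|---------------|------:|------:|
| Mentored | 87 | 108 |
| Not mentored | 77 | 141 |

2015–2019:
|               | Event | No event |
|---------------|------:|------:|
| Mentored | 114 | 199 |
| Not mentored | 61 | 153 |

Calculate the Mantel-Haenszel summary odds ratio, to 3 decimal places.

OR_MH = Σ(aᵢdᵢ/nᵢ) / Σ(bᵢcᵢ/nᵢ), where nᵢ is the stratum total.
Stratum 1 (2010–2014): n = 413; a·d/n = 87·141/413 = 29.7022; b·c/n = 108·77/413 = 20.1356
Stratum 2 (2015–2019): n = 527; a·d/n = 114·153/527 = 33.0968; b·c/n = 199·61/527 = 23.0342
OR_MH = (29.7022 + 33.0968) / (20.1356 + 23.0342) = 62.7990 / 43.1697 = 1.45470

1.455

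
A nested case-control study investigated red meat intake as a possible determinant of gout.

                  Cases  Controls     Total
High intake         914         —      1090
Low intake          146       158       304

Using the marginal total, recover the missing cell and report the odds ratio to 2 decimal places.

The missing cell is in the exposed row: 1090 − 914 = 176.
So a = 914, b = 176, c = 146, d = 158.
OR = (a·d)/(b·c) = (914 × 158) / (176 × 146) = 144412 / 25696 = 5.62002

5.62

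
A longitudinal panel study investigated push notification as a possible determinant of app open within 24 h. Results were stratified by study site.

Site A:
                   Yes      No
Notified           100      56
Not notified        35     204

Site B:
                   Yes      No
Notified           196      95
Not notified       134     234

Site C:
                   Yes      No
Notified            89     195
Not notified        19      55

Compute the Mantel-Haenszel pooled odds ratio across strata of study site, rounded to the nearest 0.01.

3.90

OR_MH = Σ(aᵢdᵢ/nᵢ) / Σ(bᵢcᵢ/nᵢ), where nᵢ is the stratum total.
Stratum 1 (Site A): n = 395; a·d/n = 100·204/395 = 51.6456; b·c/n = 56·35/395 = 4.9620
Stratum 2 (Site B): n = 659; a·d/n = 196·234/659 = 69.5964; b·c/n = 95·134/659 = 19.3171
Stratum 3 (Site C): n = 358; a·d/n = 89·55/358 = 13.6732; b·c/n = 195·19/358 = 10.3492
OR_MH = (51.6456 + 69.5964 + 13.6732) / (4.9620 + 19.3171 + 10.3492) = 134.9151 / 34.6283 = 3.89609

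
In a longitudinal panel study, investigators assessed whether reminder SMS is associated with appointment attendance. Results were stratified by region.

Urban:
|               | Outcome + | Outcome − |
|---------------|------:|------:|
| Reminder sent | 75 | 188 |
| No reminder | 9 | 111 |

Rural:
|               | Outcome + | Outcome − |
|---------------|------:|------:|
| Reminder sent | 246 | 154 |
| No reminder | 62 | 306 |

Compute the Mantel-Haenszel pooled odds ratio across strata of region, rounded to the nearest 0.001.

7.107

OR_MH = Σ(aᵢdᵢ/nᵢ) / Σ(bᵢcᵢ/nᵢ), where nᵢ is the stratum total.
Stratum 1 (Urban): n = 383; a·d/n = 75·111/383 = 21.7363; b·c/n = 188·9/383 = 4.4178
Stratum 2 (Rural): n = 768; a·d/n = 246·306/768 = 98.0156; b·c/n = 154·62/768 = 12.4323
OR_MH = (21.7363 + 98.0156) / (4.4178 + 12.4323) = 119.7519 / 16.8500 = 7.10692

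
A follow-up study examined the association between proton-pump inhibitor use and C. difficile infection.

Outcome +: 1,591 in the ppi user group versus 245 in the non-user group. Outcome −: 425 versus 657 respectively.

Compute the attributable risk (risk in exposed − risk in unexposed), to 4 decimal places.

0.5176

From the description: a = 1591, b = 425, c = 245, d = 657.
Risk in exposed = 1591/2016 = 0.789187; risk in unexposed = 245/902 = 0.271619.
Risk difference = 0.789187 − 0.271619 = 0.517568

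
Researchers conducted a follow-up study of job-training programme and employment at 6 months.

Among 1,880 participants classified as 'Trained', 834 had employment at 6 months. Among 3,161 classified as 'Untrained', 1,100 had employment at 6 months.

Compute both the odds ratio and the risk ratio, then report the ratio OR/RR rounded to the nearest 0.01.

1.17

From the description: a = 834, b = 1046, c = 1100, d = 2061.
OR = (834·2061)/(1046·1100) = 1718874/1150600 = 1.49389
Risk in exposed = 834/1880 = 0.44362; risk in unexposed = 1100/3161 = 0.34799; RR = 1.27479
OR/RR = 1.49389 / 1.27479 = 1.17187
The outcome is not rare, so the OR lies further from 1 than the RR.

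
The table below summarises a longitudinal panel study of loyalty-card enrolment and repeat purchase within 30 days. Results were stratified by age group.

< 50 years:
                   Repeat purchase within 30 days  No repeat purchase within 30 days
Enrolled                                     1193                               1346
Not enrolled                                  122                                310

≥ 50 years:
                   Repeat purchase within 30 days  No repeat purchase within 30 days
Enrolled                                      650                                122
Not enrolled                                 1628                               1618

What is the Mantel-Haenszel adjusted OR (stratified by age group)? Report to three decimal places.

OR_MH = Σ(aᵢdᵢ/nᵢ) / Σ(bᵢcᵢ/nᵢ), where nᵢ is the stratum total.
Stratum 1 (< 50 years): n = 2971; a·d/n = 1193·310/2971 = 124.4800; b·c/n = 1346·122/2971 = 55.2716
Stratum 2 (≥ 50 years): n = 4018; a·d/n = 650·1618/4018 = 261.7471; b·c/n = 122·1628/4018 = 49.4316
OR_MH = (124.4800 + 261.7471) / (55.2716 + 49.4316) = 386.2271 / 104.7032 = 3.68878

3.689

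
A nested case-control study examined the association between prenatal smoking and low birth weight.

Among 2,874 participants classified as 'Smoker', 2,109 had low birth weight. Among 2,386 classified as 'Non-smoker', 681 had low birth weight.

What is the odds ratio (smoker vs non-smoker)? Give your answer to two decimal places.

From the description: a = 2109, b = 765, c = 681, d = 1705.
OR = (a·d)/(b·c) = (2109 × 1705) / (765 × 681) = 3595845 / 520965 = 6.90228
The odds of low birth weight are about 6.90 times as high in the smoker group.

6.90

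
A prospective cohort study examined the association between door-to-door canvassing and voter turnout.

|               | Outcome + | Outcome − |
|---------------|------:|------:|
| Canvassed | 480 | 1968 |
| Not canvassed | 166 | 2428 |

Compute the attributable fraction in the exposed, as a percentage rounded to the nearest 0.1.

67.4

Cells: a = 480, b = 1968, c = 166, d = 2428.
Risk in exposed = 480/2448 = 0.19608; risk in unexposed = 166/2594 = 0.06399.
RR = 0.19608/0.06399 = 3.06402
AR% = (RR − 1)/RR × 100 = (3.06402 − 1)/3.06402 × 100 = 67.3631%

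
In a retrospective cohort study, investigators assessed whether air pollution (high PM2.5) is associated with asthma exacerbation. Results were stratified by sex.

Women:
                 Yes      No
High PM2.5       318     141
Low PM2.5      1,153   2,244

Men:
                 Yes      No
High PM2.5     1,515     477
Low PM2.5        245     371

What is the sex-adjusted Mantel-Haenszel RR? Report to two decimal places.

RR_MH = Σ(aᵢ·n₀ᵢ/nᵢ) / Σ(cᵢ·n₁ᵢ/nᵢ), with n₁ᵢ = aᵢ+bᵢ (exposed), n₀ᵢ = cᵢ+dᵢ (unexposed), nᵢ = n₁ᵢ+n₀ᵢ.
Stratum 1 (Women): n₁ = 459, n₀ = 3397, n = 3856; a·n₀/n = 318·3397/3856 = 280.1468; c·n₁/n = 1153·459/3856 = 137.2477
Stratum 2 (Men): n₁ = 1992, n₀ = 616, n = 2608; a·n₀/n = 1515·616/2608 = 357.8374; c·n₁/n = 245·1992/2608 = 187.1319
RR_MH = (280.1468 + 357.8374) / (137.2477 + 187.1319) = 637.9842 / 324.3796 = 1.96678

1.97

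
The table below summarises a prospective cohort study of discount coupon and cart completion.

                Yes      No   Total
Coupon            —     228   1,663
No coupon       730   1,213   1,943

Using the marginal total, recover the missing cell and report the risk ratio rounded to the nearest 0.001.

The missing cell is in the exposed row: 1663 − 228 = 1435.
So a = 1435, b = 228, c = 730, d = 1213.
RR = [a/(a+b)] / [c/(c+d)] = (1435/1663) / (730/1943) = 0.86290/0.37571 = 2.29673

2.297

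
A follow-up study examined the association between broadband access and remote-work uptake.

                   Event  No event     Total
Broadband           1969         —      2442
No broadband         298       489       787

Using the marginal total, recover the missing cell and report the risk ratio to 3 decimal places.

2.129

The missing cell is in the exposed row: 2442 − 1969 = 473.
So a = 1969, b = 473, c = 298, d = 489.
RR = [a/(a+b)] / [c/(c+d)] = (1969/2442) / (298/787) = 0.80631/0.37865 = 2.12941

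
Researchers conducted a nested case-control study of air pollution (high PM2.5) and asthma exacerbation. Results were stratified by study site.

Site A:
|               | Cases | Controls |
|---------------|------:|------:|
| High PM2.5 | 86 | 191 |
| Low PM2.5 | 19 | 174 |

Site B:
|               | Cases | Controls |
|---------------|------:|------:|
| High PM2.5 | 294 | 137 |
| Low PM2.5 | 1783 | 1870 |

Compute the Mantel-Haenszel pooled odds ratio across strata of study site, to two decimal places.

OR_MH = Σ(aᵢdᵢ/nᵢ) / Σ(bᵢcᵢ/nᵢ), where nᵢ is the stratum total.
Stratum 1 (Site A): n = 470; a·d/n = 86·174/470 = 31.8383; b·c/n = 191·19/470 = 7.7213
Stratum 2 (Site B): n = 4084; a·d/n = 294·1870/4084 = 134.6180; b·c/n = 137·1783/4084 = 59.8117
OR_MH = (31.8383 + 134.6180) / (7.7213 + 59.8117) = 166.4563 / 67.5330 = 2.46482

2.46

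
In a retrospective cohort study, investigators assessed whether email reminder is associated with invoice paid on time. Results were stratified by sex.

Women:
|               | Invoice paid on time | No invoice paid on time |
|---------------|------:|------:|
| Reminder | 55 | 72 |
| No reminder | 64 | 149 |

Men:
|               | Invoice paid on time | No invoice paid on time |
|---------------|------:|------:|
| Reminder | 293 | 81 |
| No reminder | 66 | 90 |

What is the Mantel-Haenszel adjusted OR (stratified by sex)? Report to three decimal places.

OR_MH = Σ(aᵢdᵢ/nᵢ) / Σ(bᵢcᵢ/nᵢ), where nᵢ is the stratum total.
Stratum 1 (Women): n = 340; a·d/n = 55·149/340 = 24.1029; b·c/n = 72·64/340 = 13.5529
Stratum 2 (Men): n = 530; a·d/n = 293·90/530 = 49.7547; b·c/n = 81·66/530 = 10.0868
OR_MH = (24.1029 + 49.7547) / (13.5529 + 10.0868) = 73.8577 / 23.6397 = 3.12430

3.124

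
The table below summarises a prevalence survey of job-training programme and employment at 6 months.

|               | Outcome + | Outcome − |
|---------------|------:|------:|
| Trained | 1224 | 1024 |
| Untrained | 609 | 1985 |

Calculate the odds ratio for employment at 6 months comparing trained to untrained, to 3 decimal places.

3.896

Cells: a = 1224, b = 1024, c = 609, d = 1985.
OR = (a·d)/(b·c) = (1224 × 1985) / (1024 × 609) = 2429640 / 623616 = 3.89605
The odds of employment at 6 months are about 3.90 times as high in the trained group.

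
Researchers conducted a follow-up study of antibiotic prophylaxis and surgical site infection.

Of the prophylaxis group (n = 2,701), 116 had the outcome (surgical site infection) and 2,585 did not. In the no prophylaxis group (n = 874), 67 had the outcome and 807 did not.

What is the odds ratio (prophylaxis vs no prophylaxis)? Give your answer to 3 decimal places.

From the description: a = 116, b = 2585, c = 67, d = 807.
OR = (a·d)/(b·c) = (116 × 807) / (2585 × 67) = 93612 / 173195 = 0.54050
Exposure is associated with lower odds of surgical site infection (OR = 0.54 < 1).

0.541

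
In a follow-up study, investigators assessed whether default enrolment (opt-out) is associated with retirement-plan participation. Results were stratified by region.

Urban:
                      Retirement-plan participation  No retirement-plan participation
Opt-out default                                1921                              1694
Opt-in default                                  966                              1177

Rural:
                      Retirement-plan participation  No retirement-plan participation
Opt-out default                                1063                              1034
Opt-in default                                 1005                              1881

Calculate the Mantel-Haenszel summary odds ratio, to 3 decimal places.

1.611

OR_MH = Σ(aᵢdᵢ/nᵢ) / Σ(bᵢcᵢ/nᵢ), where nᵢ is the stratum total.
Stratum 1 (Urban): n = 5758; a·d/n = 1921·1177/5758 = 392.6740; b·c/n = 1694·966/5758 = 284.1966
Stratum 2 (Rural): n = 4983; a·d/n = 1063·1881/4983 = 401.2649; b·c/n = 1034·1005/4983 = 208.5430
OR_MH = (392.6740 + 401.2649) / (284.1966 + 208.5430) = 793.9389 / 492.7396 = 1.61127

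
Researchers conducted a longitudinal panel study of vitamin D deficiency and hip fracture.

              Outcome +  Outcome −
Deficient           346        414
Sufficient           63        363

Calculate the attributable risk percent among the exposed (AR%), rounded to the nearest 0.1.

Cells: a = 346, b = 414, c = 63, d = 363.
Risk in exposed = 346/760 = 0.45526; risk in unexposed = 63/426 = 0.14789.
RR = 0.45526/0.14789 = 3.07845
AR% = (RR − 1)/RR × 100 = (3.07845 − 1)/3.07845 × 100 = 67.5161%

67.5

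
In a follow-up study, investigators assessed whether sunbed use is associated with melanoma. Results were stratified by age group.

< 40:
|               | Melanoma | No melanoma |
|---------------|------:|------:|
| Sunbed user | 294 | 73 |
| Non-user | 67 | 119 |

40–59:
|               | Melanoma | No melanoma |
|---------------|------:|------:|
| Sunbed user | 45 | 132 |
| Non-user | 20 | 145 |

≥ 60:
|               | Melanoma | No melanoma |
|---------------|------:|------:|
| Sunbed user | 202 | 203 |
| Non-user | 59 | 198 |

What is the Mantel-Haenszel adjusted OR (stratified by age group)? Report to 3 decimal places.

4.119

OR_MH = Σ(aᵢdᵢ/nᵢ) / Σ(bᵢcᵢ/nᵢ), where nᵢ is the stratum total.
Stratum 1 (< 40): n = 553; a·d/n = 294·119/553 = 63.2658; b·c/n = 73·67/553 = 8.8445
Stratum 2 (40–59): n = 342; a·d/n = 45·145/342 = 19.0789; b·c/n = 132·20/342 = 7.7193
Stratum 3 (≥ 60): n = 662; a·d/n = 202·198/662 = 60.4169; b·c/n = 203·59/662 = 18.0921
OR_MH = (63.2658 + 19.0789 + 60.4169) / (8.8445 + 7.7193 + 18.0921) = 142.7617 / 34.6559 = 4.11940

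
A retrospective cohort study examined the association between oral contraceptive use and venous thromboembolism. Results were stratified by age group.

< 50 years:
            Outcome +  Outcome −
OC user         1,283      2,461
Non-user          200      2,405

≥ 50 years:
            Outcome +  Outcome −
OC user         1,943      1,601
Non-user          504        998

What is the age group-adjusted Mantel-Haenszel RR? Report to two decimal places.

RR_MH = Σ(aᵢ·n₀ᵢ/nᵢ) / Σ(cᵢ·n₁ᵢ/nᵢ), with n₁ᵢ = aᵢ+bᵢ (exposed), n₀ᵢ = cᵢ+dᵢ (unexposed), nᵢ = n₁ᵢ+n₀ᵢ.
Stratum 1 (< 50 years): n₁ = 3744, n₀ = 2605, n = 6349; a·n₀/n = 1283·2605/6349 = 526.4160; c·n₁/n = 200·3744/6349 = 117.9398
Stratum 2 (≥ 50 years): n₁ = 3544, n₀ = 1502, n = 5046; a·n₀/n = 1943·1502/5046 = 578.3563; c·n₁/n = 504·3544/5046 = 353.9786
RR_MH = (526.4160 + 578.3563) / (117.9398 + 353.9786) = 1104.7723 / 471.9184 = 2.34102

2.34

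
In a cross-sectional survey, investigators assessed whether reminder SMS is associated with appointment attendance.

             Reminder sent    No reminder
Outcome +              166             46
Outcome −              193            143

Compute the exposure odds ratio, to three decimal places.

2.674

Reading the table with exposure as columns: a = 166 (Reminder sent, case), b = 193 (Reminder sent, non-case), c = 46 (No reminder, case), d = 143.
OR = (a·d)/(b·c) = (166 × 143) / (193 × 46) = 23738 / 8878 = 2.67380
The odds of appointment attendance are about 2.67 times as high in the reminder sent group.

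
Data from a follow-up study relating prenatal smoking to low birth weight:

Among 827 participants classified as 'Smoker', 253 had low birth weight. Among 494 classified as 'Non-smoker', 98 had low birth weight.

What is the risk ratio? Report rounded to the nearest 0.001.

From the description: a = 253, b = 574, c = 98, d = 396.
Risk in exposed = 253/827 = 0.30593; risk in unexposed = 98/494 = 0.19838.
RR = 0.30593 / 0.19838 = 1.54211
The risk among the exposed is 1.54 times that among the unexposed.

1.542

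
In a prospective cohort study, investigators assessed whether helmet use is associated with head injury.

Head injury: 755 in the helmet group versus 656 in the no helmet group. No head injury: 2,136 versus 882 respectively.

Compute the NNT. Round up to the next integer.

Risk in treated group = 755/2891 = 0.26116; risk in control = 656/1538 = 0.42653.
Absolute risk reduction = 0.42653 − 0.26116 = 0.16537
NNT = 1 / ARR = 1 / 0.16537 = 6.047 → round up → 7

7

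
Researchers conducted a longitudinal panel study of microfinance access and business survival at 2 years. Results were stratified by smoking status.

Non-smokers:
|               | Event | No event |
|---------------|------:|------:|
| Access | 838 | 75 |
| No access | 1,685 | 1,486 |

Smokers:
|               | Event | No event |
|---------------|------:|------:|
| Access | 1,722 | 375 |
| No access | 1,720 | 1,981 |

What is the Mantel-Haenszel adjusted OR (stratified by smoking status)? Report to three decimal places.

6.282

OR_MH = Σ(aᵢdᵢ/nᵢ) / Σ(bᵢcᵢ/nᵢ), where nᵢ is the stratum total.
Stratum 1 (Non-smokers): n = 4084; a·d/n = 838·1486/4084 = 304.9138; b·c/n = 75·1685/4084 = 30.9439
Stratum 2 (Smokers): n = 5798; a·d/n = 1722·1981/5798 = 588.3549; b·c/n = 375·1720/5798 = 111.2453
OR_MH = (304.9138 + 588.3549) / (30.9439 + 111.2453) = 893.2688 / 142.1892 = 6.28226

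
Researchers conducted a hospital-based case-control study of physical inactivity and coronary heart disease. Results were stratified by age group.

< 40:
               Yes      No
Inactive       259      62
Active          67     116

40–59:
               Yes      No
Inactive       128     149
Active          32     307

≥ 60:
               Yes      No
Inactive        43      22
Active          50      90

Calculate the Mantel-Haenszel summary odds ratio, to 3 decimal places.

6.665

OR_MH = Σ(aᵢdᵢ/nᵢ) / Σ(bᵢcᵢ/nᵢ), where nᵢ is the stratum total.
Stratum 1 (< 40): n = 504; a·d/n = 259·116/504 = 59.6111; b·c/n = 62·67/504 = 8.2421
Stratum 2 (40–59): n = 616; a·d/n = 128·307/616 = 63.7922; b·c/n = 149·32/616 = 7.7403
Stratum 3 (≥ 60): n = 205; a·d/n = 43·90/205 = 18.8780; b·c/n = 22·50/205 = 5.3659
OR_MH = (59.6111 + 63.7922 + 18.8780) / (8.2421 + 7.7403 + 5.3659) = 142.2814 / 21.3482 = 6.66480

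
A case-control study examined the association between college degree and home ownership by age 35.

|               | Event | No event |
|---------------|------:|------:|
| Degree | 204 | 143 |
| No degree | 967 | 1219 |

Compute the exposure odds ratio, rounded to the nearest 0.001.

Cells: a = 204, b = 143, c = 967, d = 1219.
OR = (a·d)/(b·c) = (204 × 1219) / (143 × 967) = 248676 / 138281 = 1.79834
The odds of home ownership by age 35 are about 1.80 times as high in the degree group.

1.798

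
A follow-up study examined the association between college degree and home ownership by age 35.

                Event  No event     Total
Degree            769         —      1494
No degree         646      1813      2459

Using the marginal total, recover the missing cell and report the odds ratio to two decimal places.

The missing cell is in the exposed row: 1494 − 769 = 725.
So a = 769, b = 725, c = 646, d = 1813.
OR = (a·d)/(b·c) = (769 × 1813) / (725 × 646) = 1394197 / 468350 = 2.97683

2.98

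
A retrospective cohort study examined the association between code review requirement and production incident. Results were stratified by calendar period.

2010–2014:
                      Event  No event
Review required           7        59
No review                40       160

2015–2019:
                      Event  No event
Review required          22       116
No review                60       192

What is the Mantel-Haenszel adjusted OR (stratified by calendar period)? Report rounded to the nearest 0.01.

0.56

OR_MH = Σ(aᵢdᵢ/nᵢ) / Σ(bᵢcᵢ/nᵢ), where nᵢ is the stratum total.
Stratum 1 (2010–2014): n = 266; a·d/n = 7·160/266 = 4.2105; b·c/n = 59·40/266 = 8.8722
Stratum 2 (2015–2019): n = 390; a·d/n = 22·192/390 = 10.8308; b·c/n = 116·60/390 = 17.8462
OR_MH = (4.2105 + 10.8308) / (8.8722 + 17.8462) = 15.0413 / 26.7183 = 0.56296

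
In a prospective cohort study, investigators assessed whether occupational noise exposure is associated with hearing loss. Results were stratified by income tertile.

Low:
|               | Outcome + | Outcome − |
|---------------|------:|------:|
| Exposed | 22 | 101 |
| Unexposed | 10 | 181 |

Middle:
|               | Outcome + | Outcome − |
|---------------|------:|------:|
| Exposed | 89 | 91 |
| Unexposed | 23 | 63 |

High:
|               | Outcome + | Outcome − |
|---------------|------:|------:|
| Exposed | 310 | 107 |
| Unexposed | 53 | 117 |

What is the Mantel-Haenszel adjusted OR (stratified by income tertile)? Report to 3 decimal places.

4.606

OR_MH = Σ(aᵢdᵢ/nᵢ) / Σ(bᵢcᵢ/nᵢ), where nᵢ is the stratum total.
Stratum 1 (Low): n = 314; a·d/n = 22·181/314 = 12.6815; b·c/n = 101·10/314 = 3.2166
Stratum 2 (Middle): n = 266; a·d/n = 89·63/266 = 21.0789; b·c/n = 91·23/266 = 7.8684
Stratum 3 (High): n = 587; a·d/n = 310·117/587 = 61.7888; b·c/n = 107·53/587 = 9.6610
OR_MH = (12.6815 + 21.0789 + 61.7888) / (3.2166 + 7.8684 + 9.6610) = 95.5492 / 20.7460 = 4.60568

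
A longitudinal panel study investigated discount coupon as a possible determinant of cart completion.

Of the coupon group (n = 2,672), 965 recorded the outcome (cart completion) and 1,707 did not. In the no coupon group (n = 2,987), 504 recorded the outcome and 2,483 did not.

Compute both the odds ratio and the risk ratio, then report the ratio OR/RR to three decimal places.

1.301

From the description: a = 965, b = 1707, c = 504, d = 2483.
OR = (965·2483)/(1707·504) = 2396095/860328 = 2.78509
Risk in exposed = 965/2672 = 0.36115; risk in unexposed = 504/2987 = 0.16873; RR = 2.14040
OR/RR = 2.78509 / 2.14040 = 1.30120
The outcome is not rare, so the OR lies further from 1 than the RR.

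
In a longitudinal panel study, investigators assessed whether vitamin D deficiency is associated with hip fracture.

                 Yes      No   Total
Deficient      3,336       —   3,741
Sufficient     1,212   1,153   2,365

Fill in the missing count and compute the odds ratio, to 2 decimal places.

The missing cell is in the exposed row: 3741 − 3336 = 405.
So a = 3336, b = 405, c = 1212, d = 1153.
OR = (a·d)/(b·c) = (3336 × 1153) / (405 × 1212) = 3846408 / 490860 = 7.83606

7.84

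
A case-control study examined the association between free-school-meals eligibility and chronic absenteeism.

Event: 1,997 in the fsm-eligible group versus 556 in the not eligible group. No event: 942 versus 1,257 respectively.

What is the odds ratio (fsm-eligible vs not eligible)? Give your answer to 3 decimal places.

From the description: a = 1997, b = 942, c = 556, d = 1257.
OR = (a·d)/(b·c) = (1997 × 1257) / (942 × 556) = 2510229 / 523752 = 4.79278
The odds of chronic absenteeism are about 4.79 times as high in the fsm-eligible group.

4.793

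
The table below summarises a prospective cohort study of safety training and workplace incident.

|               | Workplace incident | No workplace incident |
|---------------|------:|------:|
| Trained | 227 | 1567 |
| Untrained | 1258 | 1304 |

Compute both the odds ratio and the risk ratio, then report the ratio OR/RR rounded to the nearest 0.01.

Cells: a = 227, b = 1567, c = 1258, d = 1304.
OR = (227·1304)/(1567·1258) = 296008/1971286 = 0.15016
Risk in exposed = 227/1794 = 0.12653; risk in unexposed = 1258/2562 = 0.49102; RR = 0.25769
OR/RR = 0.15016 / 0.25769 = 0.58271
The outcome is not rare, so the OR lies further from 1 than the RR.

0.58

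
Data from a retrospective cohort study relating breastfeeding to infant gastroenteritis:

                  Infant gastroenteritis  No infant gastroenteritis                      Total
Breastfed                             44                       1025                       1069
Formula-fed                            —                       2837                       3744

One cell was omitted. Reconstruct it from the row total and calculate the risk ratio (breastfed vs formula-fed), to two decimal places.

0.17

The missing cell is in the unexposed row: 3744 − 2837 = 907.
So a = 44, b = 1025, c = 907, d = 2837.
RR = [a/(a+b)] / [c/(c+d)] = (44/1069) / (907/3744) = 0.04116/0.24225 = 0.16990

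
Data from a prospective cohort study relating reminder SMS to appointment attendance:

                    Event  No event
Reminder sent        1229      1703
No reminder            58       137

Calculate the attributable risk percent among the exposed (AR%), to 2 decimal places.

Cells: a = 1229, b = 1703, c = 58, d = 137.
Risk in exposed = 1229/2932 = 0.41917; risk in unexposed = 58/195 = 0.29744.
RR = 0.41917/0.29744 = 1.40927
AR% = (RR − 1)/RR × 100 = (1.40927 − 1)/1.40927 × 100 = 29.0413%

29.04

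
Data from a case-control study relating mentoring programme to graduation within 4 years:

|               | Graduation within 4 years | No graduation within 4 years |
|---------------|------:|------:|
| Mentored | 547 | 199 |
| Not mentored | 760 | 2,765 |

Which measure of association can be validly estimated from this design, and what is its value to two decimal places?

10.00

Cells: a = 547, b = 199, c = 760, d = 2765.
This is a case-control study: participants were sampled on outcome status, so risks in the source population cannot be estimated directly — relative risk is not valid here. The odds ratio is the appropriate measure.
OR = (a·d)/(b·c) = (547 × 2765) / (199 × 760) = 1512455 / 151240 = 10.00036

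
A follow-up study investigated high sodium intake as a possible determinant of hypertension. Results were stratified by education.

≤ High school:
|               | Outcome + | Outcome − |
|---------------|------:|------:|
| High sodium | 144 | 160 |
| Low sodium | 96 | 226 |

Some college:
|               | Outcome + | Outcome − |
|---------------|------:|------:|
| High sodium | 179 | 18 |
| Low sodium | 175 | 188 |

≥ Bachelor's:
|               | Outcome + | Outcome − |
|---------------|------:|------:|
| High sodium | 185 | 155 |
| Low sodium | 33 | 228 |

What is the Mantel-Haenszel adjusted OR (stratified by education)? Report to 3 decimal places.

OR_MH = Σ(aᵢdᵢ/nᵢ) / Σ(bᵢcᵢ/nᵢ), where nᵢ is the stratum total.
Stratum 1 (≤ High school): n = 626; a·d/n = 144·226/626 = 51.9872; b·c/n = 160·96/626 = 24.5367
Stratum 2 (Some college): n = 560; a·d/n = 179·188/560 = 60.0929; b·c/n = 18·175/560 = 5.6250
Stratum 3 (≥ Bachelor's): n = 601; a·d/n = 185·228/601 = 70.1830; b·c/n = 155·33/601 = 8.5108
OR_MH = (51.9872 + 60.0929 + 70.1830) / (24.5367 + 5.6250 + 8.5108) = 182.2631 / 38.6726 = 4.71298

4.713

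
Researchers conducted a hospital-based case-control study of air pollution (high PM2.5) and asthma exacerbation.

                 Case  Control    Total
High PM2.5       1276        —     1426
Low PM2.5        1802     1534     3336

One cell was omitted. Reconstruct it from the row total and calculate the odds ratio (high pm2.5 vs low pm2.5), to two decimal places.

The missing cell is in the exposed row: 1426 − 1276 = 150.
So a = 1276, b = 150, c = 1802, d = 1534.
OR = (a·d)/(b·c) = (1276 × 1534) / (150 × 1802) = 1957384 / 270300 = 7.24152

7.24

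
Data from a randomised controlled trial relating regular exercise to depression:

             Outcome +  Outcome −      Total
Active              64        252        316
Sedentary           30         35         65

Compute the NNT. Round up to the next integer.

4

Risk in treated group = 64/316 = 0.20253; risk in control = 30/65 = 0.46154.
Absolute risk reduction = 0.46154 − 0.20253 = 0.25901
NNT = 1 / ARR = 1 / 0.25901 = 3.861 → round up → 4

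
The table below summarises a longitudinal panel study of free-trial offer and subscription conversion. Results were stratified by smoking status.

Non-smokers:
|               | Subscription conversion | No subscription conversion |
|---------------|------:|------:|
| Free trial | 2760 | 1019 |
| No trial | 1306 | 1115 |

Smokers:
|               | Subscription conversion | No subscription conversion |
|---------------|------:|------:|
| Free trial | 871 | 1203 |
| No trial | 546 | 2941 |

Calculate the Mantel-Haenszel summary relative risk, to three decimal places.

1.624

RR_MH = Σ(aᵢ·n₀ᵢ/nᵢ) / Σ(cᵢ·n₁ᵢ/nᵢ), with n₁ᵢ = aᵢ+bᵢ (exposed), n₀ᵢ = cᵢ+dᵢ (unexposed), nᵢ = n₁ᵢ+n₀ᵢ.
Stratum 1 (Non-smokers): n₁ = 3779, n₀ = 2421, n = 6200; a·n₀/n = 2760·2421/6200 = 1077.7355; c·n₁/n = 1306·3779/6200 = 796.0281
Stratum 2 (Smokers): n₁ = 2074, n₀ = 3487, n = 5561; a·n₀/n = 871·3487/5561 = 546.1566; c·n₁/n = 546·2074/5561 = 203.6332
RR_MH = (1077.7355 + 546.1566) / (796.0281 + 203.6332) = 1623.8921 / 999.6612 = 1.62444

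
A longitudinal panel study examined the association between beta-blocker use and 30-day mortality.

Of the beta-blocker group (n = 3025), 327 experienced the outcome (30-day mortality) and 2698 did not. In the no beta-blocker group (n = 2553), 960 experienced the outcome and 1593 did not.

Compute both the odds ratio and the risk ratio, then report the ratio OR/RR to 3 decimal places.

0.700

From the description: a = 327, b = 2698, c = 960, d = 1593.
OR = (327·1593)/(2698·960) = 520911/2590080 = 0.20112
Risk in exposed = 327/3025 = 0.10810; risk in unexposed = 960/2553 = 0.37603; RR = 0.28748
OR/RR = 0.20112 / 0.28748 = 0.69960
The outcome is not rare, so the OR lies further from 1 than the RR.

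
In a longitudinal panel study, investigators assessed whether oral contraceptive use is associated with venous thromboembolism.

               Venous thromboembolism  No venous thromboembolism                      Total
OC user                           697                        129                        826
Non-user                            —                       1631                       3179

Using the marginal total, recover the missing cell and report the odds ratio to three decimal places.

5.693

The missing cell is in the unexposed row: 3179 − 1631 = 1548.
So a = 697, b = 129, c = 1548, d = 1631.
OR = (a·d)/(b·c) = (697 × 1631) / (129 × 1548) = 1136807 / 199692 = 5.69280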